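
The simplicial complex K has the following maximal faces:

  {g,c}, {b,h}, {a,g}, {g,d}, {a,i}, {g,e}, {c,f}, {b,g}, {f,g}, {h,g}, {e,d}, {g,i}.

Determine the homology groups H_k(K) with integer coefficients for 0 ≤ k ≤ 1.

Fix the vertex order a < b < c < d < e < f < g < h < i and write every simplex with vertices in increasing order. Then dim K = 1 and the simplices of K are:

  0-simplices (9): a, b, c, d, e, f, g, h, i
  1-simplices (12): ag, ai, bg, bh, cf, cg, de, dg, eg, fg, gh, gi

giving chain groups C_0 ≅ Z^9, C_1 ≅ Z^12.

The boundary map ∂_1: C_1 → C_0 is given by ∂[p,q] = [q] − [p].
The 9×12 boundary matrix has rank 8 and Smith normal form diag(1,1,1,1,1,1,1,1).

From H_k ≅ ker(∂_k) / im(∂_{k+1}) we obtain:

  H_0: rank C_0 − rank ∂_1 = 9 − 8 = 1, and the invariant factors of ∂_1 are all 1, so H_0 ≅ Z.
  H_1: rank ker ∂_1 − rank ∂_2 = (12 − 8) − 0 = 4, and there is no ∂_2, so H_1 ≅ Z^4.

As a check, the Euler characteristic is 9 − 12 = -3, which agrees with 1 − 4 = -3.
(K is a triangulation of a wedge of 4 circles.)

H_0 = Z,  H_1 = Z^4.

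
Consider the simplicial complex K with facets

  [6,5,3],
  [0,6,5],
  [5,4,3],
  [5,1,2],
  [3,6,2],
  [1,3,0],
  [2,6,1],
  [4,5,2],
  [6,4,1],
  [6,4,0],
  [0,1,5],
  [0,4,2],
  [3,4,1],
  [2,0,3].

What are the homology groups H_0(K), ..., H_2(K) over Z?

H_0 ≅ Z,  H_1 ≅ Z^2,  H_2 ≅ Z.

Order the vertices as 0 < 1 < 2 < 3 < 4 < 5 < 6. Listing each simplex with vertices in this order, K has dimension 2 with simplices:

  0-simplices (7): [0], [1], [2], [3], [4], [5], [6]
  1-simplices (21): [0,1], [0,2], [0,3], [0,4], [0,5], [0,6], [1,2], [1,3], [1,4], [1,5], [1,6], [2,3], [2,4], [2,5], [2,6], [3,4], [3,5], [3,6], [4,5], [4,6], [5,6]
  2-simplices (14): [0,1,3], [0,1,5], [0,2,3], [0,2,4], [0,4,6], [0,5,6], [1,2,5], [1,2,6], [1,3,4], [1,4,6], [2,3,6], [2,4,5], [3,4,5], [3,5,6]

so the chain groups are C_0 ≅ Z^7, C_1 ≅ Z^21, C_2 ≅ Z^14.

∂_1: C_1 → C_0 maps an edge to its endpoints' difference, ∂[p,q] = q − p.
This gives a 7×21 integer matrix of rank 6; reducing to Smith normal form yields diagonal entries (1,1,1,1,1,1).

The boundary map ∂_2: C_2 → C_1 maps a triangle to the signed sum of its edges. For instance
  ∂[1,2,6] = [2,6] − [1,6] + [1,2],
  ∂[1,4,6] = [4,6] − [1,6] + [1,4].
The resulting 21×14 matrix has rank 13, and its Smith normal form has invariant factors (1,1,1,1,1,1,1,1,1,1,1,1,1).

Computing H_k = (kernel of ∂_k) / (image of ∂_{k+1}):

  H_0: rank C_0 − rank ∂_1 = 7 − 6 = 1, and the invariant factors of ∂_1 are all 1, so H_0 = Z.
  H_1: rank ker ∂_1 − rank ∂_2 = (21 − 6) − 13 = 2, and the invariant factors of ∂_2 are all 1, so H_1 = Z^2.
  H_2: rank ker ∂_2 − rank ∂_3 = (14 − 13) − 0 = 1, and there is no ∂_3, so H_2 = Z.

(K is a triangulation of the torus T^2.)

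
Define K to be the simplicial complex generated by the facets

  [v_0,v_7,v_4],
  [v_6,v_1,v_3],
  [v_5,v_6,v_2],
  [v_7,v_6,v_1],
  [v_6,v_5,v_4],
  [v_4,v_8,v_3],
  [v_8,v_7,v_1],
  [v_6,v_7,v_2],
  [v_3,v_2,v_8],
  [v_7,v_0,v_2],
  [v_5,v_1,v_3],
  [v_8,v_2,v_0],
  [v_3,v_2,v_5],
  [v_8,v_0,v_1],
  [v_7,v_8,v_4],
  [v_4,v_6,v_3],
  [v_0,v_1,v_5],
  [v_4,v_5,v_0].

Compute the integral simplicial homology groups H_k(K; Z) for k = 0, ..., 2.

K has 9 vertices, 27 edges, 18 triangles.
rank ∂_0 = 0, rank ∂_1 = 8 ⇒ b_0 = 9 − 0 − 8 = 1; all invariant factors of ∂_1 are 1 so no torsion. So H_0 = Z.
rank ∂_1 = 8, rank ∂_2 = 18 ⇒ b_1 = 27 − 8 − 18 = 1; ∂_2 has invariant factor(s) [2] giving torsion. So H_1 = Z × Z/2.
rank ∂_2 = 18, rank ∂_3 = 0 ⇒ b_2 = 18 − 18 − 0 = 0. So H_2 = 0.

H_0 = Z,  H_1 = Z × Z/2,  H_2 = 0.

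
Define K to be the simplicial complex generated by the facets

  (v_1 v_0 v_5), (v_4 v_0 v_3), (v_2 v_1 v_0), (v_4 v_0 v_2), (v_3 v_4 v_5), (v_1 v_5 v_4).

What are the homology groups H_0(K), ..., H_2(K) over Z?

H_0 = Z,  H_1 = Z,  H_2 = 0.

We work with the vertex ordering v_0 < v_1 < v_2 < v_3 < v_4 < v_5. The simplices of K, each written with vertices in increasing order, are:

  0-simplices (6): [v_0], [v_1], [v_2], [v_3], [v_4], [v_5]
  1-simplices (12): [v_0,v_1], [v_0,v_2], [v_0,v_3], [v_0,v_4], [v_0,v_5], [v_1,v_2], [v_1,v_4], [v_1,v_5], [v_2,v_4], [v_3,v_4], [v_3,v_5], [v_4,v_5]
  2-simplices (6): [v_0,v_1,v_2], [v_0,v_1,v_5], [v_0,v_2,v_4], [v_0,v_3,v_4], [v_1,v_4,v_5], [v_3,v_4,v_5]

Hence C_0 ≅ Z^6, C_1 ≅ Z^12, C_2 ≅ Z^6.

Boundary ∂_1: C_1 → C_0 sends each edge [p,q] (with p < q) to q − p.
The 6×12 boundary matrix has rank 5 and Smith normal form diag(1,1,1,1,1).

∂_2: C_2 → C_1 sends each 2-simplex [p,q,r] to [q,r] − [p,r] + [p,q]. For instance
  ∂[v_0,v_1,v_5] = [v_1,v_5] − [v_0,v_5] + [v_0,v_1],
  ∂[v_1,v_4,v_5] = [v_4,v_5] − [v_1,v_5] + [v_1,v_4].
As a 12×6 matrix over Z this has rank 6, with invariant factors (1,1,1,1,1,1).

Reading off H_k = ker ∂_k / im ∂_{k+1}:

  H_0: rank C_0 − rank ∂_1 = 6 − 5 = 1, and the invariant factors of ∂_1 are all 1, so H_0 ≅ Z.
  H_1: rank ker ∂_1 − rank ∂_2 = (12 − 5) − 6 = 1, and the invariant factors of ∂_2 are all 1, so H_1 ≅ Z.
  H_2: rank ker ∂_2 − rank ∂_3 = (6 − 6) − 0 = 0, and there is no ∂_3, so H_2 ≅ 0.

As a check, the Euler characteristic is 6 − 12 + 6 = 0, which agrees with 1 − 1 + 0 = 0.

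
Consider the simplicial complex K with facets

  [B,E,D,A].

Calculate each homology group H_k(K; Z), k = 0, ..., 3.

Take the total order A < B < D < E on the vertex set. Then K (dimension 3) consists of the simplices:

  0-simplices (4): A, B, D, E
  1-simplices (6): AB, AD, AE, BD, BE, DE
  2-simplices (4): ABD, ABE, ADE, BDE
  3-simplices (1): ABDE

Hence C_0 ≅ Z^4, C_1 ≅ Z^6, C_2 ≅ Z^4, C_3 ≅ Z^1.

The boundary map ∂_1: C_1 → C_0 sends each edge [p,q] (with p < q) to q − p. For instance
  ∂AD = D − A.
The resulting 4×6 matrix has rank 3, and its Smith normal form has invariant factors (1,1,1).

The boundary map ∂_2: C_2 → C_1 maps a triangle to the signed sum of its edges. For instance
  ∂BDE = DE − BE + BD,
  ∂ABD = BD − AD + AB.
The 6×4 boundary matrix has rank 3 and Smith normal form diag(1,1,1).

∂_3: C_3 → C_2 sends each 3-simplex σ to the alternating sum Σ_i (−1)^i (σ with its i-th vertex removed). For instance
  ∂ABDE = BDE − ADE + ABE − ABD.
This gives a 4×1 integer matrix of rank 1; reducing to Smith normal form yields diagonal entries (1).

From H_k ≅ ker(∂_k) / im(∂_{k+1}) we obtain:

  H_0: rank C_0 − rank ∂_1 = 4 − 3 = 1, and the invariant factors of ∂_1 are all 1, so H_0 = Z.
  H_1: rank ker ∂_1 − rank ∂_2 = (6 − 3) − 3 = 0, and the invariant factors of ∂_2 are all 1, so H_1 = 0.
  H_2: rank ker ∂_2 − rank ∂_3 = (4 − 3) − 1 = 0, and the invariant factors of ∂_3 are all 1, so H_2 = 0.
  H_3: rank ker ∂_3 − rank ∂_4 = (1 − 1) − 0 = 0, and there is no ∂_4, so H_3 = 0.

H_0 = Z,  H_1 = 0,  H_2 = 0,  H_3 = 0.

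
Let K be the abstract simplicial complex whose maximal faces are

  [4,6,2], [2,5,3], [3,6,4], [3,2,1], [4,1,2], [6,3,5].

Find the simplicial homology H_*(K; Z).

H_0 ≅ Z,  H_1 ≅ Z,  H_2 = 0.

Take the total order 1 < 2 < 3 < 4 < 5 < 6 on the vertex set. Then K (dimension 2) consists of the simplices:

  0-simplices (6): [1], [2], [3], [4], [5], [6]
  1-simplices (12): [1,2], [1,3], [1,4], [2,3], [2,4], [2,5], [2,6], [3,4], [3,5], [3,6], [4,6], [5,6]
  2-simplices (6): [1,2,3], [1,2,4], [2,3,5], [2,4,6], [3,4,6], [3,5,6]

so the chain groups are C_0 ≅ Z^6, C_1 ≅ Z^12, C_2 ≅ Z^6.

The boundary map ∂_1: C_1 → C_0 maps an edge to its endpoints' difference, ∂[p,q] = q − p.
The 6×12 boundary matrix has rank 5 and Smith normal form diag(1,1,1,1,1).

Boundary ∂_2: C_2 → C_1 acts by ∂[p,q,r] = [q,r] − [p,r] + [p,q]. For instance
  ∂[3,5,6] = [5,6] − [3,6] + [3,5],
  ∂[3,4,6] = [4,6] − [3,6] + [3,4].
The resulting 12×6 matrix has rank 6, and its Smith normal form has invariant factors (1,1,1,1,1,1).

Computing H_k = (kernel of ∂_k) / (image of ∂_{k+1}):

  H_0: rank C_0 − rank ∂_1 = 6 − 5 = 1, and the invariant factors of ∂_1 are all 1, so H_0 = Z.
  H_1: rank ker ∂_1 − rank ∂_2 = (12 − 5) − 6 = 1, and the invariant factors of ∂_2 are all 1, so H_1 = Z.
  H_2: rank ker ∂_2 − rank ∂_3 = (6 − 6) − 0 = 0, and there is no ∂_3, so H_2 = 0.

As a check, the Euler characteristic is 6 − 12 + 6 = 0, which agrees with 1 − 1 + 0 = 0.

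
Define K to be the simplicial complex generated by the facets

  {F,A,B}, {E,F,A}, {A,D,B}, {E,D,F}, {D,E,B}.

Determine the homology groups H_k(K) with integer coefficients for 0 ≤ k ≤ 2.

H_0 = Z,  H_1 = Z,  H_2 = 0.

We work with the vertex ordering A < B < D < E < F. The simplices of K, each written with vertices in increasing order, are:

  0-simplices (5): A, B, D, E, F
  1-simplices (10): AB, AD, AE, AF, BD, BE, BF, DE, DF, EF
  2-simplices (5): ABD, ABF, AEF, BDE, DEF

giving chain groups C_0 ≅ Z^5, C_1 ≅ Z^10, C_2 ≅ Z^5.

Boundary ∂_1: C_1 → C_0 sends each edge [p,q] (with p < q) to q − p. For instance
  ∂AE = E − A.
The resulting 5×10 matrix has rank 4, and its Smith normal form has invariant factors (1,1,1,1).

∂_2: C_2 → C_1 acts by ∂[p,q,r] = [q,r] − [p,r] + [p,q]. For instance
  ∂BDE = DE − BE + BD,
  ∂AEF = EF − AF + AE.
As a 10×5 matrix over Z this has rank 5, with invariant factors (1,1,1,1,1).

Reading off H_k = ker ∂_k / im ∂_{k+1}:

  H_0: rank C_0 − rank ∂_1 = 5 − 4 = 1, and the invariant factors of ∂_1 are all 1, so H_0 = Z.
  H_1: rank ker ∂_1 − rank ∂_2 = (10 − 4) − 5 = 1, and the invariant factors of ∂_2 are all 1, so H_1 = Z.
  H_2: rank ker ∂_2 − rank ∂_3 = (5 − 5) − 0 = 0, and there is no ∂_3, so H_2 = 0.

As a check, the Euler characteristic is 5 − 10 + 5 = 0, which agrees with 1 − 1 + 0 = 0.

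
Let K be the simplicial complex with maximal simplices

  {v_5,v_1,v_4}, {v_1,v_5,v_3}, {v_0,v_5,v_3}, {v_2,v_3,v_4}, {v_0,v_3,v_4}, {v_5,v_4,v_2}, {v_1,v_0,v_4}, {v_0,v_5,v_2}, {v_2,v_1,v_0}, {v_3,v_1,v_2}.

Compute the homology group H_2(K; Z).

Take the total order v_0 < v_1 < v_2 < v_3 < v_4 < v_5 on the vertex set. Then K (dimension 2) consists of the simplices:

  0-simplices (6): [v_0], [v_1], [v_2], [v_3], [v_4], [v_5]
  1-simplices (15): (15 of them)
  2-simplices (10): [v_0,v_1,v_2], [v_0,v_1,v_4], [v_0,v_2,v_5], [v_0,v_3,v_4], [v_0,v_3,v_5], [v_1,v_2,v_3], [v_1,v_3,v_5], [v_1,v_4,v_5], [v_2,v_3,v_4], [v_2,v_4,v_5]

so the chain groups are C_0 ≅ Z^6, C_1 ≅ Z^15, C_2 ≅ Z^10.

Boundary ∂_1: C_1 → C_0 maps an edge to its endpoints' difference, ∂[p,q] = q − p.
This gives a 6×15 integer matrix of rank 5; reducing to Smith normal form yields diagonal entries (1,1,1,1,1).

∂_2: C_2 → C_1 maps a triangle to the signed sum of its edges. For instance
  ∂[v_0,v_1,v_4] = [v_1,v_4] − [v_0,v_4] + [v_0,v_1],
  ∂[v_1,v_2,v_3] = [v_2,v_3] − [v_1,v_3] + [v_1,v_2].
The resulting 15×10 matrix has rank 10, and its Smith normal form has invariant factors (1,1,1,1,1,1,1,1,1,2).

From H_k ≅ ker(∂_k) / im(∂_{k+1}) we obtain:

  H_2: rank ker ∂_2 − rank ∂_3 = (10 − 10) − 0 = 0, and there is no ∂_3, so H_2 = 0.

(K is a triangulation of the real projective plane RP^2.)

H_2 ≅ 0.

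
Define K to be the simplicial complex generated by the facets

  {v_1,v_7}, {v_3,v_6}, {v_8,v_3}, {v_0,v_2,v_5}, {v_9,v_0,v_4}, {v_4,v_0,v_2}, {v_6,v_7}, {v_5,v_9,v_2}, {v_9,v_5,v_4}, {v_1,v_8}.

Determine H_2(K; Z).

Fix the vertex order v_0 < v_1 < v_2 < v_3 < v_4 < v_5 < v_6 < v_7 < v_8 < v_9 and write every simplex with vertices in increasing order. Then dim K = 2 and the simplices of K are:

  0-simplices (10): [v_0], [v_1], [v_2], [v_3], [v_4], [v_5], [v_6], [v_7], [v_8], [v_9]
  1-simplices (15): (15 of them)
  2-simplices (5): [v_0,v_2,v_4], [v_0,v_2,v_5], [v_0,v_4,v_9], [v_2,v_5,v_9], [v_4,v_5,v_9]

giving chain groups C_0 ≅ Z^10, C_1 ≅ Z^15, C_2 ≅ Z^5.

The boundary map ∂_1: C_1 → C_0 maps an edge to its endpoints' difference, ∂[p,q] = q − p. For instance
  ∂[v_0,v_4] = [v_4] − [v_0].
As a 10×15 matrix over Z this has rank 8, with invariant factors (1,1,1,1,1,1,1,1).

Boundary ∂_2: C_2 → C_1 acts by ∂[p,q,r] = [q,r] − [p,r] + [p,q]. For instance
  ∂[v_0,v_2,v_4] = [v_2,v_4] − [v_0,v_4] + [v_0,v_2],
  ∂[v_0,v_2,v_5] = [v_2,v_5] − [v_0,v_5] + [v_0,v_2].
The resulting 15×5 matrix has rank 5, and its Smith normal form has invariant factors (1,1,1,1,1).

From H_k ≅ ker(∂_k) / im(∂_{k+1}) we obtain:

  H_2: rank ker ∂_2 − rank ∂_3 = (5 − 5) − 0 = 0, and there is no ∂_3, so H_2 = 0.

H_2 = 0.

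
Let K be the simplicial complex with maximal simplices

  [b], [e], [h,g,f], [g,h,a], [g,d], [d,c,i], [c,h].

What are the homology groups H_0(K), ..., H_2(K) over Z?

We work with the vertex ordering a < b < c < d < e < f < g < h < i. The simplices of K, each written with vertices in increasing order, are:

  0-simplices (9): a, b, c, d, e, f, g, h, i
  1-simplices (10): ag, ah, cd, ch, ci, dg, di, fg, fh, gh
  2-simplices (3): agh, cdi, fgh

giving chain groups C_0 ≅ Z^9, C_1 ≅ Z^10, C_2 ≅ Z^3.

∂_1: C_1 → C_0 sends each edge [p,q] (with p < q) to q − p.
The resulting 9×10 matrix has rank 6, and its Smith normal form has invariant factors (1,1,1,1,1,1).

∂_2: C_2 → C_1 maps a triangle to the signed sum of its edges. For instance
  ∂cdi = di − ci + cd,
  ∂fgh = gh − fh + fg.
The resulting 10×3 matrix has rank 3, and its Smith normal form has invariant factors (1,1,1).

Computing H_k = (kernel of ∂_k) / (image of ∂_{k+1}):

  H_0: rank C_0 − rank ∂_1 = 9 − 6 = 3, and the invariant factors of ∂_1 are all 1, so H_0 ≅ Z^3.
  H_1: rank ker ∂_1 − rank ∂_2 = (10 − 6) − 3 = 1, and the invariant factors of ∂_2 are all 1, so H_1 ≅ Z.
  H_2: rank ker ∂_2 − rank ∂_3 = (3 − 3) − 0 = 0, and there is no ∂_3, so H_2 ≅ 0.

H_0 = Z^3,  H_1 = Z,  H_2 = 0.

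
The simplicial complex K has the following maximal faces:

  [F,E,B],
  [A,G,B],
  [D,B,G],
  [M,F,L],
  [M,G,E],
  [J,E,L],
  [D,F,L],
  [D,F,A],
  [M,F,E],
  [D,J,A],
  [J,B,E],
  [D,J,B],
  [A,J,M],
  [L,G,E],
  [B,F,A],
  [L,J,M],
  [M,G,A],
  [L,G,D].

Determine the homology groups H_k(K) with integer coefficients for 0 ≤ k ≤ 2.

H_0 = Z,  H_1 = Z × Z/2,  H_2 = 0.

K has 9 vertices, 27 edges, 18 triangles.
rank ∂_0 = 0, rank ∂_1 = 8 ⇒ b_0 = 9 − 0 − 8 = 1; all invariant factors of ∂_1 are 1 so no torsion. So H_0 = Z.
rank ∂_1 = 8, rank ∂_2 = 18 ⇒ b_1 = 27 − 8 − 18 = 1; ∂_2 has invariant factor(s) [2] giving torsion. So H_1 = Z × Z/2.
rank ∂_2 = 18, rank ∂_3 = 0 ⇒ b_2 = 18 − 18 − 0 = 0. So H_2 = 0.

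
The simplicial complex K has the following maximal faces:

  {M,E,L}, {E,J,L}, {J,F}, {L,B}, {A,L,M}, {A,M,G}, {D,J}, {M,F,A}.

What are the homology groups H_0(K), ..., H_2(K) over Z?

H_0 ≅ Z,  H_1 ≅ Z,  H_2 = 0.

Take the total order A < B < D < E < F < G < J < L < M on the vertex set. Then K (dimension 2) consists of the simplices:

  0-simplices (9): A, B, D, E, F, G, J, L, M
  1-simplices (14): AF, AG, AL, AM, BL, DJ, EJ, EL, EM, FJ, FM, GM, JL, LM
  2-simplices (5): AFM, AGM, ALM, EJL, ELM

so the chain groups are C_0 ≅ Z^9, C_1 ≅ Z^14, C_2 ≅ Z^5.

Boundary ∂_1: C_1 → C_0 is given by ∂[p,q] = [q] − [p].
The 9×14 boundary matrix has rank 8 and Smith normal form diag(1,1,1,1,1,1,1,1).

The boundary map ∂_2: C_2 → C_1 maps a triangle to the signed sum of its edges. For instance
  ∂AFM = FM − AM + AF,
  ∂EJL = JL − EL + EJ.
This gives a 14×5 integer matrix of rank 5; reducing to Smith normal form yields diagonal entries (1,1,1,1,1).

From H_k ≅ ker(∂_k) / im(∂_{k+1}) we obtain:

  H_0: rank C_0 − rank ∂_1 = 9 − 8 = 1, and the invariant factors of ∂_1 are all 1, so H_0 ≅ Z.
  H_1: rank ker ∂_1 − rank ∂_2 = (14 − 8) − 5 = 1, and the invariant factors of ∂_2 are all 1, so H_1 ≅ Z.
  H_2: rank ker ∂_2 − rank ∂_3 = (5 − 5) − 0 = 0, and there is no ∂_3, so H_2 ≅ 0.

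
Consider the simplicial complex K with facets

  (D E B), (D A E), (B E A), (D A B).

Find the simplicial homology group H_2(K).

H_2 ≅ Z.

We work with the vertex ordering A < B < D < E. The simplices of K, each written with vertices in increasing order, are:

  0-simplices (4): A, B, D, E
  1-simplices (6): AB, AD, AE, BD, BE, DE
  2-simplices (4): ABD, ABE, ADE, BDE

giving chain groups C_0 ≅ Z^4, C_1 ≅ Z^6, C_2 ≅ Z^4.

The boundary map ∂_1: C_1 → C_0 sends each edge [p,q] (with p < q) to q − p.
This gives a 4×6 integer matrix of rank 3; reducing to Smith normal form yields diagonal entries (1,1,1).

Boundary ∂_2: C_2 → C_1 maps a triangle to the signed sum of its edges. For instance
  ∂ABD = BD − AD + AB,
  ∂ABE = BE − AE + AB.
The 6×4 boundary matrix has rank 3 and Smith normal form diag(1,1,1).

From H_k ≅ ker(∂_k) / im(∂_{k+1}) we obtain:

  H_2: rank ker ∂_2 − rank ∂_3 = (4 − 3) − 0 = 1, and there is no ∂_3, so H_2 = Z.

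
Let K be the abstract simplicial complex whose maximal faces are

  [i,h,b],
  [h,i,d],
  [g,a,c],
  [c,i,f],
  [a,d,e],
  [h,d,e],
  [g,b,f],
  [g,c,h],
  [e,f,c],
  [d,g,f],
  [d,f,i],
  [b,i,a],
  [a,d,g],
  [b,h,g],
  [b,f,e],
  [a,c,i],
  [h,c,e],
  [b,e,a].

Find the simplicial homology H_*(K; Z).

H_0 ≅ Z,  H_1 ≅ Z^2,  H_2 ≅ Z.

Take the total order a < b < c < d < e < f < g < h < i on the vertex set. Then K (dimension 2) consists of the simplices:

  0-simplices (9): a, b, c, d, e, f, g, h, i
  1-simplices (27): ab, ac, ad, ae, ag, ai, be, bf, bg, bh, bi, ce, cf, cg, ch, ci, de, df, dg, dh, di, ef, eh, fg, fi, gh, hi
  2-simplices (18): abe, abi, acg, aci, ade, adg, bef, bfg, bgh, bhi, cef, ceh, cfi, cgh, deh, dfg, dfi, dhi

giving chain groups C_0 ≅ Z^9, C_1 ≅ Z^27, C_2 ≅ Z^18.

Boundary ∂_1: C_1 → C_0 maps an edge to its endpoints' difference, ∂[p,q] = q − p.
The resulting 9×27 matrix has rank 8, and its Smith normal form has invariant factors (1,1,1,1,1,1,1,1).

The boundary map ∂_2: C_2 → C_1 maps a triangle to the signed sum of its edges. For instance
  ∂bef = ef − bf + be,
  ∂dfi = fi − di + df.
This gives a 27×18 integer matrix of rank 17; reducing to Smith normal form yields diagonal entries (1,1,1,1,1,1,1,1,1,1,1,1,1,1,1,1,1).

Computing H_k = (kernel of ∂_k) / (image of ∂_{k+1}):

  H_0: rank C_0 − rank ∂_1 = 9 − 8 = 1, and the invariant factors of ∂_1 are all 1, so H_0 ≅ Z.
  H_1: rank ker ∂_1 − rank ∂_2 = (27 − 8) − 17 = 2, and the invariant factors of ∂_2 are all 1, so H_1 ≅ Z^2.
  H_2: rank ker ∂_2 − rank ∂_3 = (18 − 17) − 0 = 1, and there is no ∂_3, so H_2 ≅ Z.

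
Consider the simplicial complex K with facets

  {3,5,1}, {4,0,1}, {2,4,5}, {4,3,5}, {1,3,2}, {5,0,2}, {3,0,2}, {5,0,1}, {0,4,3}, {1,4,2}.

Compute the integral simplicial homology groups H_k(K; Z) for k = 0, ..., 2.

H_0 ≅ Z,  H_1 ≅ Z_2,  H_2 = 0.

Take the total order 0 < 1 < 2 < 3 < 4 < 5 on the vertex set. Then K (dimension 2) consists of the simplices:

  0-simplices (6): [0], [1], [2], [3], [4], [5]
  1-simplices (15): [0,1], [0,2], [0,3], [0,4], [0,5], [1,2], [1,3], [1,4], [1,5], [2,3], [2,4], [2,5], [3,4], [3,5], [4,5]
  2-simplices (10): [0,1,4], [0,1,5], [0,2,3], [0,2,5], [0,3,4], [1,2,3], [1,2,4], [1,3,5], [2,4,5], [3,4,5]

giving chain groups C_0 ≅ Z^6, C_1 ≅ Z^15, C_2 ≅ Z^10.

Boundary ∂_1: C_1 → C_0 sends each edge [p,q] (with p < q) to q − p.
This gives a 6×15 integer matrix of rank 5; reducing to Smith normal form yields diagonal entries (1,1,1,1,1).

∂_2: C_2 → C_1 acts by ∂[p,q,r] = [q,r] − [p,r] + [p,q]. For instance
  ∂[0,2,3] = [2,3] − [0,3] + [0,2],
  ∂[0,1,5] = [1,5] − [0,5] + [0,1].
The 15×10 boundary matrix has rank 10 and Smith normal form diag(1,1,1,1,1,1,1,1,1,2).

Now H_k = ker ∂_k / im ∂_{k+1}, so:

  H_0: rank C_0 − rank ∂_1 = 6 − 5 = 1, and the invariant factors of ∂_1 are all 1, so H_0 ≅ Z.
  H_1: rank ker ∂_1 − rank ∂_2 = (15 − 5) − 10 = 0, and ∂_2 has invariant factor 2 > 1, so H_1 ≅ Z_2.
  H_2: rank ker ∂_2 − rank ∂_3 = (10 − 10) − 0 = 0, and there is no ∂_3, so H_2 ≅ 0.

(K is a triangulation of the real projective plane RP^2.)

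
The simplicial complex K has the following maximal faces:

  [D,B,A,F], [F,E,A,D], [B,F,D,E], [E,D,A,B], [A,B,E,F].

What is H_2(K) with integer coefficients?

Order the vertices as A < B < D < E < F. Listing each simplex with vertices in this order, K has dimension 3 with simplices:

  0-simplices (5): A, B, D, E, F
  1-simplices (10): AB, AD, AE, AF, BD, BE, BF, DE, DF, EF
  2-simplices (10): ABD, ABE, ABF, ADE, ADF, AEF, BDE, BDF, BEF, DEF
  3-simplices (5): ABDE, ABDF, ABEF, ADEF, BDEF

Hence C_0 ≅ Z^5, C_1 ≅ Z^10, C_2 ≅ Z^10, C_3 ≅ Z^5.

∂_1: C_1 → C_0 is given by ∂[p,q] = [q] − [p]. For instance
  ∂EF = F − E.
As a 5×10 matrix over Z this has rank 4, with invariant factors (1,1,1,1).

Boundary ∂_2: C_2 → C_1 sends each 2-simplex [p,q,r] to [q,r] − [p,r] + [p,q]. For instance
  ∂AEF = EF − AF + AE,
  ∂DEF = EF − DF + DE.
The resulting 10×10 matrix has rank 6, and its Smith normal form has invariant factors (1,1,1,1,1,1).

∂_3: C_3 → C_2 sends each 3-simplex σ to the alternating sum Σ_i (−1)^i (σ with its i-th vertex removed). For instance
  ∂ABEF = BEF − AEF + ABF − ABE,
  ∂ABDF = BDF − ADF + ABF − ABD.
The 10×5 boundary matrix has rank 4 and Smith normal form diag(1,1,1,1).

Reading off H_k = ker ∂_k / im ∂_{k+1}:

  H_2: rank ker ∂_2 − rank ∂_3 = (10 − 6) − 4 = 0, and the invariant factors of ∂_3 are all 1, so H_2 = 0.

(K is a triangulation of the 3-sphere S^3.)

H_2 = 0.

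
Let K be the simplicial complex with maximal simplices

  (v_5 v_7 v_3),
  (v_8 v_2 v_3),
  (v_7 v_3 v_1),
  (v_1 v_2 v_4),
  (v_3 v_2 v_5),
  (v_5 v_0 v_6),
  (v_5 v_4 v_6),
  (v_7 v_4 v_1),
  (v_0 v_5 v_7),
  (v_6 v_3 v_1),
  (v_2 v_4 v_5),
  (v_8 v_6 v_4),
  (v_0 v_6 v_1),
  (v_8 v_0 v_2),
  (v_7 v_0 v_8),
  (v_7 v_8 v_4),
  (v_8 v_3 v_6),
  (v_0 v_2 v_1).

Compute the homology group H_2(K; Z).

We work with the vertex ordering v_0 < v_1 < v_2 < v_3 < v_4 < v_5 < v_6 < v_7 < v_8. The simplices of K, each written with vertices in increasing order, are:

  0-simplices (9): [v_0], [v_1], [v_2], [v_3], [v_4], [v_5], [v_6], [v_7], [v_8]
  1-simplices (27): (27 of them)
  2-simplices (18): (18 of them)

giving chain groups C_0 ≅ Z^9, C_1 ≅ Z^27, C_2 ≅ Z^18.

The boundary map ∂_1: C_1 → C_0 sends each edge [p,q] (with p < q) to q − p.
This gives a 9×27 integer matrix of rank 8; reducing to Smith normal form yields diagonal entries (1,1,1,1,1,1,1,1).

∂_2: C_2 → C_1 maps a triangle to the signed sum of its edges. For instance
  ∂[v_3,v_5,v_7] = [v_5,v_7] − [v_3,v_7] + [v_3,v_5],
  ∂[v_1,v_4,v_7] = [v_4,v_7] − [v_1,v_7] + [v_1,v_4].
As a 27×18 matrix over Z this has rank 17, with invariant factors (1,1,1,1,1,1,1,1,1,1,1,1,1,1,1,1,1).

Now H_k = ker ∂_k / im ∂_{k+1}, so:

  H_2: rank ker ∂_2 − rank ∂_3 = (18 − 17) − 0 = 1, and there is no ∂_3, so H_2 ≅ Z.

(K is a triangulation of the torus T^2.)

H_2 ≅ Z.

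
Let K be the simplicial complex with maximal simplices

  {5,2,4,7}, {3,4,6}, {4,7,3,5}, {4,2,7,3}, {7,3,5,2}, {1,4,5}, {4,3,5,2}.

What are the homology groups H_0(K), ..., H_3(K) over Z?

H_0 = Z,  H_1 = 0,  H_2 = 0,  H_3 = Z.

Fix the vertex order 1 < 2 < 3 < 4 < 5 < 6 < 7 and write every simplex with vertices in increasing order. Then dim K = 3 and the simplices of K are:

  0-simplices (7): [1], [2], [3], [4], [5], [6], [7]
  1-simplices (14): [1,4], [1,5], [2,3], [2,4], [2,5], [2,7], [3,4], [3,5], [3,6], [3,7], [4,5], [4,6], [4,7], [5,7]
  2-simplices (12): [1,4,5], [2,3,4], [2,3,5], [2,3,7], [2,4,5], [2,4,7], [2,5,7], [3,4,5], [3,4,6], [3,4,7], [3,5,7], [4,5,7]
  3-simplices (5): [2,3,4,5], [2,3,4,7], [2,3,5,7], [2,4,5,7], [3,4,5,7]

Hence C_0 ≅ Z^7, C_1 ≅ Z^14, C_2 ≅ Z^12, C_3 ≅ Z^5.

∂_1: C_1 → C_0 maps an edge to its endpoints' difference, ∂[p,q] = q − p.
The resulting 7×14 matrix has rank 6, and its Smith normal form has invariant factors (1,1,1,1,1,1).

∂_2: C_2 → C_1 acts by ∂[p,q,r] = [q,r] − [p,r] + [p,q]. For instance
  ∂[2,4,7] = [4,7] − [2,7] + [2,4],
  ∂[2,3,7] = [3,7] − [2,7] + [2,3].
This gives a 14×12 integer matrix of rank 8; reducing to Smith normal form yields diagonal entries (1,1,1,1,1,1,1,1).

∂_3: C_3 → C_2 sends each 3-simplex σ to the alternating sum Σ_i (−1)^i (σ with its i-th vertex removed). For instance
  ∂[2,3,4,5] = [3,4,5] − [2,4,5] + [2,3,5] − [2,3,4],
  ∂[2,3,4,7] = [3,4,7] − [2,4,7] + [2,3,7] − [2,3,4].
This gives a 12×5 integer matrix of rank 4; reducing to Smith normal form yields diagonal entries (1,1,1,1).

Now H_k = ker ∂_k / im ∂_{k+1}, so:

  H_0: rank C_0 − rank ∂_1 = 7 − 6 = 1, and the invariant factors of ∂_1 are all 1, so H_0 ≅ Z.
  H_1: rank ker ∂_1 − rank ∂_2 = (14 − 6) − 8 = 0, and the invariant factors of ∂_2 are all 1, so H_1 ≅ 0.
  H_2: rank ker ∂_2 − rank ∂_3 = (12 − 8) − 4 = 0, and the invariant factors of ∂_3 are all 1, so H_2 ≅ 0.
  H_3: rank ker ∂_3 − rank ∂_4 = (5 − 4) − 0 = 1, and there is no ∂_4, so H_3 ≅ Z.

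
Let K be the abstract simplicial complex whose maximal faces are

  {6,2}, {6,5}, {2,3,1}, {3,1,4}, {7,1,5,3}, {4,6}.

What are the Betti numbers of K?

K has 7 vertices, 13 edges, 6 triangles, 1 3-simplex.
rank ∂_0 = 0, rank ∂_1 = 6 ⇒ b_0 = 7 − 0 − 6 = 1; all invariant factors of ∂_1 are 1 so no torsion. So H_0 = Z.
rank ∂_1 = 6, rank ∂_2 = 5 ⇒ b_1 = 13 − 6 − 5 = 2; all invariant factors of ∂_2 are 1 so no torsion. So H_1 = Z^2.
rank ∂_2 = 5, rank ∂_3 = 1 ⇒ b_2 = 6 − 5 − 1 = 0; all invariant factors of ∂_3 are 1 so no torsion. So H_2 = 0.
rank ∂_3 = 1, rank ∂_4 = 0 ⇒ b_3 = 1 − 1 − 0 = 0. So H_3 = 0.

b_0 = 1, b_1 = 2, b_2 = 0, b_3 = 0.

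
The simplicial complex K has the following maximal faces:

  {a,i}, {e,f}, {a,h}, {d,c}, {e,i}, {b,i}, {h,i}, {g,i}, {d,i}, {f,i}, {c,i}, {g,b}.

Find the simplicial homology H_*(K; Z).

H_0 = Z,  H_1 = Z^4.

We work with the vertex ordering a < b < c < d < e < f < g < h < i. The simplices of K, each written with vertices in increasing order, are:

  0-simplices (9): a, b, c, d, e, f, g, h, i
  1-simplices (12): ah, ai, bg, bi, cd, ci, di, ef, ei, fi, gi, hi

so the chain groups are C_0 ≅ Z^9, C_1 ≅ Z^12.

∂_1: C_1 → C_0 maps an edge to its endpoints' difference, ∂[p,q] = q − p. For instance
  ∂ci = i − c.
The 9×12 boundary matrix has rank 8 and Smith normal form diag(1,1,1,1,1,1,1,1).

From H_k ≅ ker(∂_k) / im(∂_{k+1}) we obtain:

  H_0: rank C_0 − rank ∂_1 = 9 − 8 = 1, and the invariant factors of ∂_1 are all 1, so H_0 = Z.
  H_1: rank ker ∂_1 − rank ∂_2 = (12 − 8) − 0 = 4, and there is no ∂_2, so H_1 = Z^4.

(K is a triangulation of a wedge of 4 circles.)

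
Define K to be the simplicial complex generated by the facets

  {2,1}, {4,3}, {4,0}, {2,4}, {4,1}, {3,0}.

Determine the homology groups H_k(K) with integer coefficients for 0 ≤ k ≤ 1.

H_0 ≅ Z,  H_1 ≅ Z^2.

Order the vertices as 0 < 1 < 2 < 3 < 4. Listing each simplex with vertices in this order, K has dimension 1 with simplices:

  0-simplices (5): [0], [1], [2], [3], [4]
  1-simplices (6): [0,3], [0,4], [1,2], [1,4], [2,4], [3,4]

so the chain groups are C_0 ≅ Z^5, C_1 ≅ Z^6.

Boundary ∂_1: C_1 → C_0 sends each edge [p,q] (with p < q) to q − p.
As a 5×6 matrix over Z this has rank 4, with invariant factors (1,1,1,1).

Reading off H_k = ker ∂_k / im ∂_{k+1}:

  H_0: rank C_0 − rank ∂_1 = 5 − 4 = 1, and the invariant factors of ∂_1 are all 1, so H_0 ≅ Z.
  H_1: rank ker ∂_1 − rank ∂_2 = (6 − 4) − 0 = 2, and there is no ∂_2, so H_1 ≅ Z^2.

(K is a triangulation of a wedge of 2 circles.)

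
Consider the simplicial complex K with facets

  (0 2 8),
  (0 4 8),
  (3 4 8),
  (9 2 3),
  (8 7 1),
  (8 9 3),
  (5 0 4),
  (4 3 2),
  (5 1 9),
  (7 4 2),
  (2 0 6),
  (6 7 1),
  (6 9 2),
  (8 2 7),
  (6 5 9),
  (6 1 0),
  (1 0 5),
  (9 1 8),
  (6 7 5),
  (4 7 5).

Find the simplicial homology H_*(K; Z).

Fix the vertex order 0 < 1 < 2 < 3 < 4 < 5 < 6 < 7 < 8 < 9 and write every simplex with vertices in increasing order. Then dim K = 2 and the simplices of K are:

  0-simplices (10): [0], [1], [2], [3], [4], [5], [6], [7], [8], [9]
  1-simplices (30): (30 of them)
  2-simplices (20): (20 of them)

giving chain groups C_0 ≅ Z^10, C_1 ≅ Z^30, C_2 ≅ Z^20.

∂_1: C_1 → C_0 is given by ∂[p,q] = [q] − [p]. For instance
  ∂[3,4] = [4] − [3].
As a 10×30 matrix over Z this has rank 9, with invariant factors (1,1,1,1,1,1,1,1,1).

The boundary map ∂_2: C_2 → C_1 maps a triangle to the signed sum of its edges. For instance
  ∂[1,7,8] = [7,8] − [1,8] + [1,7],
  ∂[5,6,7] = [6,7] − [5,7] + [5,6].
As a 30×20 matrix over Z this has rank 20, with invariant factors (1,1,1,1,1,1,1,1,1,1,1,1,1,1,1,1,1,1,1,2).

Reading off H_k = ker ∂_k / im ∂_{k+1}:

  H_0: rank C_0 − rank ∂_1 = 10 − 9 = 1, and the invariant factors of ∂_1 are all 1, so H_0 ≅ Z.
  H_1: rank ker ∂_1 − rank ∂_2 = (30 − 9) − 20 = 1, and ∂_2 has invariant factor 2 > 1, so H_1 ≅ Z ⊕ Z/2Z.
  H_2: rank ker ∂_2 − rank ∂_3 = (20 − 20) − 0 = 0, and there is no ∂_3, so H_2 ≅ 0.

H_0 = Z,  H_1 = Z ⊕ Z/2Z,  H_2 = 0.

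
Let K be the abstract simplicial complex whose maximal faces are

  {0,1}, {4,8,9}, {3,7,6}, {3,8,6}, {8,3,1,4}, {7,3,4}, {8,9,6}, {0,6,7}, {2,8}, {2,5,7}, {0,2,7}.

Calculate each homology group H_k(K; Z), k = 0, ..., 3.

H_0 = Z,  H_1 = Z^2,  H_2 = 0,  H_3 = 0.

We work with the vertex ordering 0 < 1 < 2 < 3 < 4 < 5 < 6 < 7 < 8 < 9. The simplices of K, each written with vertices in increasing order, are:

  0-simplices (10): [0], [1], [2], [3], [4], [5], [6], [7], [8], [9]
  1-simplices (22): [0,1], [0,2], [0,6], [0,7], [1,3], [1,4], [1,8], [2,5], [2,7], [2,8], [3,4], [3,6], [3,7], [3,8], [4,7], [4,8], [4,9], [5,7], [6,7], [6,8], [6,9], [8,9]
  2-simplices (12): [0,2,7], [0,6,7], [1,3,4], [1,3,8], [1,4,8], [2,5,7], [3,4,7], [3,4,8], [3,6,7], [3,6,8], [4,8,9], [6,8,9]
  3-simplices (1): [1,3,4,8]

so the chain groups are C_0 ≅ Z^10, C_1 ≅ Z^22, C_2 ≅ Z^12, C_3 ≅ Z^1.

The boundary map ∂_1: C_1 → C_0 is given by ∂[p,q] = [q] − [p].
This gives a 10×22 integer matrix of rank 9; reducing to Smith normal form yields diagonal entries (1,1,1,1,1,1,1,1,1).

The boundary map ∂_2: C_2 → C_1 acts by ∂[p,q,r] = [q,r] − [p,r] + [p,q]. For instance
  ∂[4,8,9] = [8,9] − [4,9] + [4,8],
  ∂[3,6,7] = [6,7] − [3,7] + [3,6].
The 22×12 boundary matrix has rank 11 and Smith normal form diag(1,1,1,1,1,1,1,1,1,1,1).

∂_3: C_3 → C_2 sends each 3-simplex σ to the alternating sum Σ_i (−1)^i (σ with its i-th vertex removed). For instance
  ∂[1,3,4,8] = [3,4,8] − [1,4,8] + [1,3,8] − [1,3,4].
The 12×1 boundary matrix has rank 1 and Smith normal form diag(1).

Reading off H_k = ker ∂_k / im ∂_{k+1}:

  H_0: rank C_0 − rank ∂_1 = 10 − 9 = 1, and the invariant factors of ∂_1 are all 1, so H_0 = Z.
  H_1: rank ker ∂_1 − rank ∂_2 = (22 − 9) − 11 = 2, and the invariant factors of ∂_2 are all 1, so H_1 = Z^2.
  H_2: rank ker ∂_2 − rank ∂_3 = (12 − 11) − 1 = 0, and the invariant factors of ∂_3 are all 1, so H_2 = 0.
  H_3: rank ker ∂_3 − rank ∂_4 = (1 − 1) − 0 = 0, and there is no ∂_4, so H_3 = 0.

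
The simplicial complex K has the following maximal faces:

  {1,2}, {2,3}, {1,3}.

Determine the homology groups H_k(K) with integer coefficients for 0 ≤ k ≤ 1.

We work with the vertex ordering 1 < 2 < 3. The simplices of K, each written with vertices in increasing order, are:

  0-simplices (3): [1], [2], [3]
  1-simplices (3): [1,2], [1,3], [2,3]

giving chain groups C_0 ≅ Z^3, C_1 ≅ Z^3.

The boundary map ∂_1: C_1 → C_0 is given by ∂[p,q] = [q] − [p]. For instance
  ∂[1,3] = [3] − [1].
The 3×3 boundary matrix has rank 2 and Smith normal form diag(1,1).

Computing H_k = (kernel of ∂_k) / (image of ∂_{k+1}):

  H_0: rank C_0 − rank ∂_1 = 3 − 2 = 1, and the invariant factors of ∂_1 are all 1, so H_0 ≅ Z.
  H_1: rank ker ∂_1 − rank ∂_2 = (3 − 2) − 0 = 1, and there is no ∂_2, so H_1 ≅ Z.

H_0 = Z,  H_1 = Z.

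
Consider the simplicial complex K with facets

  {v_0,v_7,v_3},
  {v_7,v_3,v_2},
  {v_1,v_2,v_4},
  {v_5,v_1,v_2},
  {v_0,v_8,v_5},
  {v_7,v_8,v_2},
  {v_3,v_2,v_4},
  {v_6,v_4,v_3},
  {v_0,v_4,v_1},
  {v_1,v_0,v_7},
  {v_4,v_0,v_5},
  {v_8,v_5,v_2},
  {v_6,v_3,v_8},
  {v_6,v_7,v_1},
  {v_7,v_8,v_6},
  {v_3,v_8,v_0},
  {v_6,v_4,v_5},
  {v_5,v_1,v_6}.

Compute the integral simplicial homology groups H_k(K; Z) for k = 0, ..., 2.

H_0 = Z,  H_1 = Z ⊕ Z/2,  H_2 = 0.

Fix the vertex order v_0 < v_1 < v_2 < v_3 < v_4 < v_5 < v_6 < v_7 < v_8 and write every simplex with vertices in increasing order. Then dim K = 2 and the simplices of K are:

  0-simplices (9): [v_0], [v_1], [v_2], [v_3], [v_4], [v_5], [v_6], [v_7], [v_8]
  1-simplices (27): (27 of them)
  2-simplices (18): (18 of them)

Hence C_0 ≅ Z^9, C_1 ≅ Z^27, C_2 ≅ Z^18.

Boundary ∂_1: C_1 → C_0 maps an edge to its endpoints' difference, ∂[p,q] = q − p.
The 9×27 boundary matrix has rank 8 and Smith normal form diag(1,1,1,1,1,1,1,1).

The boundary map ∂_2: C_2 → C_1 sends each 2-simplex [p,q,r] to [q,r] − [p,r] + [p,q]. For instance
  ∂[v_0,v_3,v_8] = [v_3,v_8] − [v_0,v_8] + [v_0,v_3],
  ∂[v_3,v_6,v_8] = [v_6,v_8] − [v_3,v_8] + [v_3,v_6].
As a 27×18 matrix over Z this has rank 18, with invariant factors (1,1,1,1,1,1,1,1,1,1,1,1,1,1,1,1,1,2).

Computing H_k = (kernel of ∂_k) / (image of ∂_{k+1}):

  H_0: rank C_0 − rank ∂_1 = 9 − 8 = 1, and the invariant factors of ∂_1 are all 1, so H_0 ≅ Z.
  H_1: rank ker ∂_1 − rank ∂_2 = (27 − 8) − 18 = 1, and ∂_2 has invariant factor 2 > 1, so H_1 ≅ Z ⊕ Z/2.
  H_2: rank ker ∂_2 − rank ∂_3 = (18 − 18) − 0 = 0, and there is no ∂_3, so H_2 ≅ 0.

As a check, the Euler characteristic is 9 − 27 + 18 = 0, which agrees with 1 − 1 + 0 = 0.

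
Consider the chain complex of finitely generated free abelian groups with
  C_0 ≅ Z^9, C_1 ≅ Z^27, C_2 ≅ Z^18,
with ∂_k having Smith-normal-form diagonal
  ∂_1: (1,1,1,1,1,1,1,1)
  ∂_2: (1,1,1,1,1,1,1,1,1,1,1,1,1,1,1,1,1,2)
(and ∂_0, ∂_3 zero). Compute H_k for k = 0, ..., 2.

H_0: b_0 = 9 − 0 − 8 = 1; torsion from ∂_1 factors > 1: none. So H_0 = Z.
H_1: b_1 = 27 − 8 − 18 = 1; torsion from ∂_2 factors > 1: [2]. So H_1 = Z × Z/2.
H_2: b_2 = 18 − 18 − 0 = 0; torsion from ∂_3 factors > 1: none. So H_2 = 0.

H_0 = Z,  H_1 = Z × Z/2,  H_2 = 0.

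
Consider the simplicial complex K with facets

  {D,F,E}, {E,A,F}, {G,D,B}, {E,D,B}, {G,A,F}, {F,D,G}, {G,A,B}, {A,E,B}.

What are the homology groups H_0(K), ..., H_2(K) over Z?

H_0 = Z,  H_1 = 0,  H_2 = Z.

We work with the vertex ordering A < B < D < E < F < G. The simplices of K, each written with vertices in increasing order, are:

  0-simplices (6): A, B, D, E, F, G
  1-simplices (12): AB, AE, AF, AG, BD, BE, BG, DE, DF, DG, EF, FG
  2-simplices (8): ABE, ABG, AEF, AFG, BDE, BDG, DEF, DFG

giving chain groups C_0 ≅ Z^6, C_1 ≅ Z^12, C_2 ≅ Z^8.

∂_1: C_1 → C_0 is given by ∂[p,q] = [q] − [p]. For instance
  ∂BD = D − B.
This gives a 6×12 integer matrix of rank 5; reducing to Smith normal form yields diagonal entries (1,1,1,1,1).

∂_2: C_2 → C_1 acts by ∂[p,q,r] = [q,r] − [p,r] + [p,q]. For instance
  ∂BDE = DE − BE + BD,
  ∂AEF = EF − AF + AE.
This gives a 12×8 integer matrix of rank 7; reducing to Smith normal form yields diagonal entries (1,1,1,1,1,1,1).

Reading off H_k = ker ∂_k / im ∂_{k+1}:

  H_0: rank C_0 − rank ∂_1 = 6 − 5 = 1, and the invariant factors of ∂_1 are all 1, so H_0 ≅ Z.
  H_1: rank ker ∂_1 − rank ∂_2 = (12 − 5) − 7 = 0, and the invariant factors of ∂_2 are all 1, so H_1 ≅ 0.
  H_2: rank ker ∂_2 − rank ∂_3 = (8 − 7) − 0 = 1, and there is no ∂_3, so H_2 ≅ Z.

As a check, the Euler characteristic is 6 − 12 + 8 = 2, which agrees with 1 − 0 + 1 = 2.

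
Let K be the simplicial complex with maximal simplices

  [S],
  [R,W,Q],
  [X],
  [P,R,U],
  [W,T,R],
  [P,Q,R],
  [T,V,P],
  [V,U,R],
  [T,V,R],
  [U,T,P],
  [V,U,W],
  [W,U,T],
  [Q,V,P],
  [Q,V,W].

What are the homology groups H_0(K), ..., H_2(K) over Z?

H_0 = Z^3,  H_1 = Z/2,  H_2 = 0.

K has 9 vertices, 18 edges, 12 triangles.
rank ∂_0 = 0, rank ∂_1 = 6 ⇒ b_0 = 9 − 0 − 6 = 3; all invariant factors of ∂_1 are 1 so no torsion. So H_0 ≅ Z^3.
rank ∂_1 = 6, rank ∂_2 = 12 ⇒ b_1 = 18 − 6 − 12 = 0; ∂_2 has invariant factor(s) [2] giving torsion. So H_1 ≅ Z/2.
rank ∂_2 = 12, rank ∂_3 = 0 ⇒ b_2 = 12 − 12 − 0 = 0. So H_2 ≅ 0.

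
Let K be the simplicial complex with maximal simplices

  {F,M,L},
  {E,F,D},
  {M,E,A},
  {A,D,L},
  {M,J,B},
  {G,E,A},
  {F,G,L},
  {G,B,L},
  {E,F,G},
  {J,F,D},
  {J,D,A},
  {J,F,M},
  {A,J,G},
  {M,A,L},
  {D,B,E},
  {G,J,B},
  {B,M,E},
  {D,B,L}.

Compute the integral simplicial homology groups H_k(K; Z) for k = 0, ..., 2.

Take the total order A < B < D < E < F < G < J < L < M on the vertex set. Then K (dimension 2) consists of the simplices:

  0-simplices (9): A, B, D, E, F, G, J, L, M
  1-simplices (27): AD, AE, AG, AJ, AL, AM, BD, BE, BG, BJ, BL, BM, DE, DF, DJ, DL, EF, EG, EM, FG, FJ, FL, FM, GJ, GL, JM, LM
  2-simplices (18): ADJ, ADL, AEG, AEM, AGJ, ALM, BDE, BDL, BEM, BGJ, BGL, BJM, DEF, DFJ, EFG, FGL, FJM, FLM

so the chain groups are C_0 ≅ Z^9, C_1 ≅ Z^27, C_2 ≅ Z^18.

∂_1: C_1 → C_0 maps an edge to its endpoints' difference, ∂[p,q] = q − p.
As a 9×27 matrix over Z this has rank 8, with invariant factors (1,1,1,1,1,1,1,1).

Boundary ∂_2: C_2 → C_1 maps a triangle to the signed sum of its edges. For instance
  ∂ADL = DL − AL + AD,
  ∂FGL = GL − FL + FG.
The 27×18 boundary matrix has rank 17 and Smith normal form diag(1,1,1,1,1,1,1,1,1,1,1,1,1,1,1,1,1).

Computing H_k = (kernel of ∂_k) / (image of ∂_{k+1}):

  H_0: rank C_0 − rank ∂_1 = 9 − 8 = 1, and the invariant factors of ∂_1 are all 1, so H_0 = Z.
  H_1: rank ker ∂_1 − rank ∂_2 = (27 − 8) − 17 = 2, and the invariant factors of ∂_2 are all 1, so H_1 = Z^2.
  H_2: rank ker ∂_2 − rank ∂_3 = (18 − 17) − 0 = 1, and there is no ∂_3, so H_2 = Z.

As a check, the Euler characteristic is 9 − 27 + 18 = 0, which agrees with 1 − 2 + 1 = 0.
(K is a triangulation of the torus T^2.)

H_0 ≅ Z,  H_1 ≅ Z^2,  H_2 ≅ Z.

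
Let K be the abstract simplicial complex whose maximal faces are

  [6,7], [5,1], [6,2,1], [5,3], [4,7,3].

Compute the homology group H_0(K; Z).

H_0 ≅ Z.

K has 7 vertices, 9 edges, 2 triangles.
rank ∂_0 = 0, rank ∂_1 = 6 ⇒ b_0 = 7 − 0 − 6 = 1; all invariant factors of ∂_1 are 1 so no torsion. So H_0 = Z.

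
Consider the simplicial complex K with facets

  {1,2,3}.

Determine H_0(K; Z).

Fix the vertex order 1 < 2 < 3 and write every simplex with vertices in increasing order. Then dim K = 2 and the simplices of K are:

  0-simplices (3): [1], [2], [3]
  1-simplices (3): [1,2], [1,3], [2,3]
  2-simplices (1): [1,2,3]

so the chain groups are C_0 ≅ Z^3, C_1 ≅ Z^3, C_2 ≅ Z^1.

The boundary map ∂_1: C_1 → C_0 maps an edge to its endpoints' difference, ∂[p,q] = q − p.
As a 3×3 matrix over Z this has rank 2, with invariant factors (1,1).

Boundary ∂_2: C_2 → C_1 maps a triangle to the signed sum of its edges. For instance
  ∂[1,2,3] = [2,3] − [1,3] + [1,2].
This gives a 3×1 integer matrix of rank 1; reducing to Smith normal form yields diagonal entries (1).

From H_k ≅ ker(∂_k) / im(∂_{k+1}) we obtain:

  H_0: rank C_0 − rank ∂_1 = 3 − 2 = 1, and the invariant factors of ∂_1 are all 1, so H_0 = Z.

H_0 = Z.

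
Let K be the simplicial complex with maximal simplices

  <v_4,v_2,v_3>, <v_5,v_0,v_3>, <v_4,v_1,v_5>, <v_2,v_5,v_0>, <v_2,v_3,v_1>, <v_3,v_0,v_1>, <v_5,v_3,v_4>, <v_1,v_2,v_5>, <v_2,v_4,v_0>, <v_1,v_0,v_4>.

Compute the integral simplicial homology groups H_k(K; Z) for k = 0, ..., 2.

Take the total order v_0 < v_1 < v_2 < v_3 < v_4 < v_5 on the vertex set. Then K (dimension 2) consists of the simplices:

  0-simplices (6): [v_0], [v_1], [v_2], [v_3], [v_4], [v_5]
  1-simplices (15): (15 of them)
  2-simplices (10): [v_0,v_1,v_3], [v_0,v_1,v_4], [v_0,v_2,v_4], [v_0,v_2,v_5], [v_0,v_3,v_5], [v_1,v_2,v_3], [v_1,v_2,v_5], [v_1,v_4,v_5], [v_2,v_3,v_4], [v_3,v_4,v_5]

so the chain groups are C_0 ≅ Z^6, C_1 ≅ Z^15, C_2 ≅ Z^10.

The boundary map ∂_1: C_1 → C_0 is given by ∂[p,q] = [q] − [p]. For instance
  ∂[v_0,v_3] = [v_3] − [v_0].
The resulting 6×15 matrix has rank 5, and its Smith normal form has invariant factors (1,1,1,1,1).

Boundary ∂_2: C_2 → C_1 acts by ∂[p,q,r] = [q,r] − [p,r] + [p,q]. For instance
  ∂[v_0,v_1,v_3] = [v_1,v_3] − [v_0,v_3] + [v_0,v_1],
  ∂[v_2,v_3,v_4] = [v_3,v_4] − [v_2,v_4] + [v_2,v_3].
This gives a 15×10 integer matrix of rank 10; reducing to Smith normal form yields diagonal entries (1,1,1,1,1,1,1,1,1,2).

Reading off H_k = ker ∂_k / im ∂_{k+1}:

  H_0: rank C_0 − rank ∂_1 = 6 − 5 = 1, and the invariant factors of ∂_1 are all 1, so H_0 = Z.
  H_1: rank ker ∂_1 − rank ∂_2 = (15 − 5) − 10 = 0, and ∂_2 has invariant factor 2 > 1, so H_1 = Z/2Z.
  H_2: rank ker ∂_2 − rank ∂_3 = (10 − 10) − 0 = 0, and there is no ∂_3, so H_2 = 0.

H_0 ≅ Z,  H_1 ≅ Z/2Z,  H_2 = 0.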